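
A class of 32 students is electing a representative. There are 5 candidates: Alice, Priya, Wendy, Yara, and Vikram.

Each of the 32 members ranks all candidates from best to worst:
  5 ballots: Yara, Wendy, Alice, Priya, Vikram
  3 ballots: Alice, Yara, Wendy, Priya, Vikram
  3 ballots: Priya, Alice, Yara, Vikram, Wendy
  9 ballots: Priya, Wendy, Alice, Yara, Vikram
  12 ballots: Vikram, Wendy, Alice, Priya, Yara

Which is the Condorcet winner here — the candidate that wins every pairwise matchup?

Wendy vs Alice: 26–6
Wendy vs Priya: 20–12
Wendy vs Yara: 21–11
Wendy vs Vikram: 17–15
Wendy beats every other candidate.

Wendy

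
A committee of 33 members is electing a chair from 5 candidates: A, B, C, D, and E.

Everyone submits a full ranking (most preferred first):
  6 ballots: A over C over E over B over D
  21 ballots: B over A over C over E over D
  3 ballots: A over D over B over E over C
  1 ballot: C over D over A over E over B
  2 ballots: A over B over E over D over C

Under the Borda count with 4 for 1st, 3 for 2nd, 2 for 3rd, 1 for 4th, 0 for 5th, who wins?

A: 6×4 + 21×3 + 3×4 + 1×2 + 2×4 = 109
B: 6×1 + 21×4 + 3×2 + 1×0 + 2×3 = 102
C: 6×3 + 21×2 + 3×0 + 1×4 + 2×0 = 64
D: 6×0 + 21×0 + 3×3 + 1×3 + 2×1 = 14
E: 6×2 + 21×1 + 3×1 + 1×1 + 2×2 = 41

A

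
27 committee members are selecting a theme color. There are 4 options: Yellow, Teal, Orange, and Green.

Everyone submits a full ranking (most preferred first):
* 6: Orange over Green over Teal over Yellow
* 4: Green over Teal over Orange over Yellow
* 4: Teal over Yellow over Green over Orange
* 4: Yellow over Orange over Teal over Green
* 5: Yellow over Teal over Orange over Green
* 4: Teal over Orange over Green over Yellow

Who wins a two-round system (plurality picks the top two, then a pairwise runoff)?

Round 1 first-place votes: Yellow 9, Teal 8, Orange 6, Green 4. Yellow and Teal advance.
Runoff: Yellow is ranked above Teal on 9 ballots, Teal above Yellow on 18.

Teal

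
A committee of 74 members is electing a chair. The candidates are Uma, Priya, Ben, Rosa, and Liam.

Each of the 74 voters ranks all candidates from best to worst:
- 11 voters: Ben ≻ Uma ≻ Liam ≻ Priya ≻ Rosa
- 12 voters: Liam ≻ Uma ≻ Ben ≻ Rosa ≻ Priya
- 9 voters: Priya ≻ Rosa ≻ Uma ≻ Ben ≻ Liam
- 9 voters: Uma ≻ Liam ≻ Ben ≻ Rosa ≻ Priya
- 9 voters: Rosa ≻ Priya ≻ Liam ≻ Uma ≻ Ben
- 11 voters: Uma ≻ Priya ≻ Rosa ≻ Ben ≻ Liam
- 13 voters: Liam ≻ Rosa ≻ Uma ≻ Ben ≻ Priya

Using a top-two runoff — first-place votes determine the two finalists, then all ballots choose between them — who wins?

Round 1 first-place votes: Uma 20, Priya 9, Ben 11, Rosa 9, Liam 25. Liam and Uma advance.
Runoff: Liam is ranked above Uma on 34 ballots, Uma above Liam on 40.

Uma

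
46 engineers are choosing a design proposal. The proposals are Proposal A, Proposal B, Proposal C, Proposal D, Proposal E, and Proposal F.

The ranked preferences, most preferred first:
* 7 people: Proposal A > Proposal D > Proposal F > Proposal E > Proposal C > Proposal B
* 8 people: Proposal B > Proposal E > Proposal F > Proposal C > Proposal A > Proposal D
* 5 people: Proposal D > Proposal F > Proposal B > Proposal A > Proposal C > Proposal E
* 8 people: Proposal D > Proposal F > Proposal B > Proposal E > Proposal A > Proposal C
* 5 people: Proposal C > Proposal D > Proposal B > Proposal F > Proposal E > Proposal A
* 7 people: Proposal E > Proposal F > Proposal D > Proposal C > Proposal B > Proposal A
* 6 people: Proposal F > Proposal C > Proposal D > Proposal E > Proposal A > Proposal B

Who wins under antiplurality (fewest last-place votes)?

Proposal F

Last-place votes: Proposal A 12, Proposal B 13, Proposal C 8, Proposal D 8, Proposal E 5, Proposal F 0.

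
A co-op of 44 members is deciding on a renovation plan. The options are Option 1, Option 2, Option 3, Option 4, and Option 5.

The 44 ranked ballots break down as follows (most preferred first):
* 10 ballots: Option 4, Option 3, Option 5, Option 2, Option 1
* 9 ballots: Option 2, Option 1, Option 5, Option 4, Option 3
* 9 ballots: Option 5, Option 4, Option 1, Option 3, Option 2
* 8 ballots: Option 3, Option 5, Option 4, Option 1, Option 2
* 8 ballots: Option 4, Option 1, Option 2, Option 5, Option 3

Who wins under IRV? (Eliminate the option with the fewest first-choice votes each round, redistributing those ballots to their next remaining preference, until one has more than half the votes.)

Round 1: Option 1 0, Option 2 9, Option 3 8, Option 4 18, Option 5 9. Option 1 eliminated.
Round 2: Option 2 9, Option 3 8, Option 4 18, Option 5 9. Option 3 eliminated.
Round 3: Option 2 9, Option 4 18, Option 5 17. Option 2 eliminated.
Round 4: Option 4 18, Option 5 26. Option 5 has a majority (≥23).

Option 5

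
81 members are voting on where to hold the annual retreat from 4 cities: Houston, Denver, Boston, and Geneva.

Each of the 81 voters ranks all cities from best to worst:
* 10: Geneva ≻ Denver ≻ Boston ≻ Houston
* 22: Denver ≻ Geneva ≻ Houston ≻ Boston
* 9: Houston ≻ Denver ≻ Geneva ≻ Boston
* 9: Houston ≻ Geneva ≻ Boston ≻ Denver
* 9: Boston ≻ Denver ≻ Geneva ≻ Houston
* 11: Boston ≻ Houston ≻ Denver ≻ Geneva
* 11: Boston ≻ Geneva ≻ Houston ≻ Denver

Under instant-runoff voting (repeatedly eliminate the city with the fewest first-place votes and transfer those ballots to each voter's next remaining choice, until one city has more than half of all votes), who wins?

Denver

Round 1: Houston 18, Denver 22, Boston 31, Geneva 10. Geneva eliminated.
Round 2: Houston 18, Denver 32, Boston 31. Houston eliminated.
Round 3: Denver 41, Boston 40. Denver has a majority (≥41).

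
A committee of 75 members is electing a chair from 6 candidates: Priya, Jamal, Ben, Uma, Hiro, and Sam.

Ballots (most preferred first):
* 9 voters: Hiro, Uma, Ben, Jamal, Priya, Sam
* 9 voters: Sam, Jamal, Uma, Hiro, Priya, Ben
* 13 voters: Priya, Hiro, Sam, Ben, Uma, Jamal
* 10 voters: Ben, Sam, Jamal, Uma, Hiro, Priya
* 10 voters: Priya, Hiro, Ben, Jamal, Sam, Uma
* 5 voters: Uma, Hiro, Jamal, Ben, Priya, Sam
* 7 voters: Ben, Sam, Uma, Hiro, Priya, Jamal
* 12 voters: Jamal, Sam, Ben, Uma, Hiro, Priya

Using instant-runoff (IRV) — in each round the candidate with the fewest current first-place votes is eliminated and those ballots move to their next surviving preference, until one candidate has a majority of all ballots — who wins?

Ben

Round 1: Priya 23, Jamal 12, Ben 17, Uma 5, Hiro 9, Sam 9. Uma eliminated.
Round 2: Priya 23, Jamal 12, Ben 17, Hiro 14, Sam 9. Sam eliminated.
Round 3: Priya 23, Jamal 21, Ben 17, Hiro 14. Hiro eliminated.
Round 4: Priya 23, Jamal 26, Ben 26. Priya eliminated.
Round 5: Jamal 26, Ben 49. Ben has a majority (≥38).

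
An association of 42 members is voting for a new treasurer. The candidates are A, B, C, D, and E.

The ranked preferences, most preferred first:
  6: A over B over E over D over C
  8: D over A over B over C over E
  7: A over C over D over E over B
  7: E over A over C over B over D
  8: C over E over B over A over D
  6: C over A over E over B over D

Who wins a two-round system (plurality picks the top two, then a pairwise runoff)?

Round 1 first-place votes: A 13, B 0, C 14, D 8, E 7. C and A advance.
Runoff: C is ranked above A on 14 ballots, A above C on 28.

A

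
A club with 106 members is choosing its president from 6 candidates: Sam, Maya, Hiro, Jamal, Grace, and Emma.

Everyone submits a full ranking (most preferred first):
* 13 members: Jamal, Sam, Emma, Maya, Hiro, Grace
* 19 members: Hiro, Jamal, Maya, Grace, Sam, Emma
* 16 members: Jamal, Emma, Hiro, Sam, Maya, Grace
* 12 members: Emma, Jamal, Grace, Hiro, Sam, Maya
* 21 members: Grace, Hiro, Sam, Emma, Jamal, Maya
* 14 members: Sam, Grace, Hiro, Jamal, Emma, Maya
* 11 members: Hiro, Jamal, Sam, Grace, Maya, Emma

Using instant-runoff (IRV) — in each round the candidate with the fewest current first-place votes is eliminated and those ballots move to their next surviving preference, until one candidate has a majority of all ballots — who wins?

Jamal

Round 1: Sam 14, Maya 0, Hiro 30, Jamal 29, Grace 21, Emma 12. Maya eliminated.
Round 2: Sam 14, Hiro 30, Jamal 29, Grace 21, Emma 12. Emma eliminated.
Round 3: Sam 14, Hiro 30, Jamal 41, Grace 21. Sam eliminated.
Round 4: Hiro 30, Jamal 41, Grace 35. Hiro eliminated.
Round 5: Jamal 71, Grace 35. Jamal has a majority (≥54).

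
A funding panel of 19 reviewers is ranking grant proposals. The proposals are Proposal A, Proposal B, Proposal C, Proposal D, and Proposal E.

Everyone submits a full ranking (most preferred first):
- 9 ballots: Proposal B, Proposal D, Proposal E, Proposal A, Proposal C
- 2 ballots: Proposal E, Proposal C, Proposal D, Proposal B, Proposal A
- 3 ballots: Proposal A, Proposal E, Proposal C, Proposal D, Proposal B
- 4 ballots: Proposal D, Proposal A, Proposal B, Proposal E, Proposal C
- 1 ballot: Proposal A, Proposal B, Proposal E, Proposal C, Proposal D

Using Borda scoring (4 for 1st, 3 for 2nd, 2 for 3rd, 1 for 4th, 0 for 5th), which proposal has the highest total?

Proposal D

Proposal A: 9×1 + 2×0 + 3×4 + 4×3 + 1×4 = 37
Proposal B: 9×4 + 2×1 + 3×0 + 4×2 + 1×3 = 49
Proposal C: 9×0 + 2×3 + 3×2 + 4×0 + 1×1 = 13
Proposal D: 9×3 + 2×2 + 3×1 + 4×4 + 1×0 = 50
Proposal E: 9×2 + 2×4 + 3×3 + 4×1 + 1×2 = 41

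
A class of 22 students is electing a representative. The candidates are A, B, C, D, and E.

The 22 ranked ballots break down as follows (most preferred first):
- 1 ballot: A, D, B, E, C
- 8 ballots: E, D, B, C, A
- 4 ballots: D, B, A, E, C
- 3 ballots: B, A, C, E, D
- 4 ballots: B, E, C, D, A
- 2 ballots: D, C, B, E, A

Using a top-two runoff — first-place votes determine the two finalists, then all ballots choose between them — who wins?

B

Round 1 first-place votes: A 1, B 7, C 0, D 6, E 8. E and B advance.
Runoff: E is ranked above B on 8 ballots, B above E on 14.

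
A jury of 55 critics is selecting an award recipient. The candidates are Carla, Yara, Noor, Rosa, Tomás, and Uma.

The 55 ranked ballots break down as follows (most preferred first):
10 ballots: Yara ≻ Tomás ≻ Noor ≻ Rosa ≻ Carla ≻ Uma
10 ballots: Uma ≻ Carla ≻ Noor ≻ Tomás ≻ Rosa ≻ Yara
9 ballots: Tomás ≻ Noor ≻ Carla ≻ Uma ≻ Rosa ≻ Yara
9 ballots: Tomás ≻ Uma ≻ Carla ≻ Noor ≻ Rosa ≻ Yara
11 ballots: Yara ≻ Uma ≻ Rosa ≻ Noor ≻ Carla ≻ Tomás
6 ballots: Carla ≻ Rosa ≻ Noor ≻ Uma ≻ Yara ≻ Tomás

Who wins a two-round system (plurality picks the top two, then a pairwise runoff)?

Round 1 first-place votes: Carla 6, Yara 21, Noor 0, Rosa 0, Tomás 18, Uma 10. Yara and Tomás advance.
Runoff: Yara is ranked above Tomás on 27 ballots, Tomás above Yara on 28.

Tomás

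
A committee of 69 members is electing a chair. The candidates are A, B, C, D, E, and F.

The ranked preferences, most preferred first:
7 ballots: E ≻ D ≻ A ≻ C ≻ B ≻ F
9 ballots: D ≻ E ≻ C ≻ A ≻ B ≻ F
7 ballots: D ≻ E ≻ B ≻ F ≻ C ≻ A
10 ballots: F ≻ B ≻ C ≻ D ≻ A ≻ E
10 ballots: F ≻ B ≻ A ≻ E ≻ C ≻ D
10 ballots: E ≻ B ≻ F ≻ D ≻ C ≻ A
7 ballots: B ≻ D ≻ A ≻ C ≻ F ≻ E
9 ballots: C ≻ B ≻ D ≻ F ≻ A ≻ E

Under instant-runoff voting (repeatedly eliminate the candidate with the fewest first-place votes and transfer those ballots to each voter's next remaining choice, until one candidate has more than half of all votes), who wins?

D

Round 1: A 0, B 7, C 9, D 16, E 17, F 20. A eliminated.
Round 2: B 7, C 9, D 16, E 17, F 20. B eliminated.
Round 3: C 9, D 23, E 17, F 20. C eliminated.
Round 4: D 32, E 17, F 20. E eliminated.
Round 5: D 39, F 30. D has a majority (≥35).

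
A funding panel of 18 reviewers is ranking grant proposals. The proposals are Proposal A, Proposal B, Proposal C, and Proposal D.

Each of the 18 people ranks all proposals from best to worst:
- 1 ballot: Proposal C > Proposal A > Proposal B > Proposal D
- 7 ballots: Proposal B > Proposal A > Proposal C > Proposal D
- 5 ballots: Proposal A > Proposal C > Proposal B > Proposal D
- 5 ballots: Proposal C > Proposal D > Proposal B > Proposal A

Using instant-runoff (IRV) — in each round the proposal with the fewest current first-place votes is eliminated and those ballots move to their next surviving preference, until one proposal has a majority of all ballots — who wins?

Round 1: Proposal A 5, Proposal B 7, Proposal C 6, Proposal D 0. Proposal D eliminated.
Round 2: Proposal A 5, Proposal B 7, Proposal C 6. Proposal A eliminated.
Round 3: Proposal B 7, Proposal C 11. Proposal C has a majority (≥10).

Proposal C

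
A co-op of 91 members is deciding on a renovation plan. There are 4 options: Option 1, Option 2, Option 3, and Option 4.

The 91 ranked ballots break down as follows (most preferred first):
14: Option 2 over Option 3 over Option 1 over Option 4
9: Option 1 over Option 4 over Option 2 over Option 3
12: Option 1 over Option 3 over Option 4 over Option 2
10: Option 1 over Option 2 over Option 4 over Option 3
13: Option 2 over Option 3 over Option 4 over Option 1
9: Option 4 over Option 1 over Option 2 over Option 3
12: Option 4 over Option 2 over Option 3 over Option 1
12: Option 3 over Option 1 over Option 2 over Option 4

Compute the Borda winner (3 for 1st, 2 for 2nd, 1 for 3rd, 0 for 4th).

Option 2

Option 1: 14×1 + 9×3 + 12×3 + 10×3 + 13×0 + 9×2 + 12×0 + 12×2 = 149
Option 2: 14×3 + 9×1 + 12×0 + 10×2 + 13×3 + 9×1 + 12×2 + 12×1 = 155
Option 3: 14×2 + 9×0 + 12×2 + 10×0 + 13×2 + 9×0 + 12×1 + 12×3 = 126
Option 4: 14×0 + 9×2 + 12×1 + 10×1 + 13×1 + 9×3 + 12×3 + 12×0 = 116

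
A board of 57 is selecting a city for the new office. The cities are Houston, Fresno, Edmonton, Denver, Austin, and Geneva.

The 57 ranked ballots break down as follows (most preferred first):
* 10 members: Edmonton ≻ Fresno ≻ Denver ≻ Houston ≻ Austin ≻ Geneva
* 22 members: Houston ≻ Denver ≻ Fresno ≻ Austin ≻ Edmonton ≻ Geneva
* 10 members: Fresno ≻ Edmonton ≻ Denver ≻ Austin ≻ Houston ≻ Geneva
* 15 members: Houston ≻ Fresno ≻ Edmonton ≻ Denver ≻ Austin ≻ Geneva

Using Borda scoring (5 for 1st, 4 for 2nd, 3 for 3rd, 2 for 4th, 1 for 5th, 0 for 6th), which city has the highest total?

Houston: 10×2 + 22×5 + 10×1 + 15×5 = 215
Fresno: 10×4 + 22×3 + 10×5 + 15×4 = 216
Edmonton: 10×5 + 22×1 + 10×4 + 15×3 = 157
Denver: 10×3 + 22×4 + 10×3 + 15×2 = 178
Austin: 10×1 + 22×2 + 10×2 + 15×1 = 89
Geneva: 10×0 + 22×0 + 10×0 + 15×0 = 0

Fresno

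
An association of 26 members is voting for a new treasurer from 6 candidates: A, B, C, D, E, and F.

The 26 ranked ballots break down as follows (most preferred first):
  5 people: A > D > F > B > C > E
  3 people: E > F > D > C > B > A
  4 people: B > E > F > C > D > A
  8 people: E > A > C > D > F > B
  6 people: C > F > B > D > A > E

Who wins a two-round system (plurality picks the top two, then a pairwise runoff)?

Round 1 first-place votes: A 5, B 4, C 6, D 0, E 11, F 0. E and C advance.
Runoff: E is ranked above C on 15 ballots, C above E on 11.

E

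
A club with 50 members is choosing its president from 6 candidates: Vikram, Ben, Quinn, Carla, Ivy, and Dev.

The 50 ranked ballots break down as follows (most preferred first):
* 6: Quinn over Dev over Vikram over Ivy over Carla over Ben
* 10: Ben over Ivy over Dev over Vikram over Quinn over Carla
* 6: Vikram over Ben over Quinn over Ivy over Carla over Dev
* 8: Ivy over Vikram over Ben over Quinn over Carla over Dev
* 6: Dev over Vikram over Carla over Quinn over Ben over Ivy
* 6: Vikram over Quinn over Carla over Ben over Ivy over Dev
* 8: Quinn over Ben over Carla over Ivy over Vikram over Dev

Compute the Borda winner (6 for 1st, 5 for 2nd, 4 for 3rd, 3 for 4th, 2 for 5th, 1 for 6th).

Vikram

Vikram: 6×4 + 10×3 + 6×6 + 8×5 + 6×5 + 6×6 + 8×2 = 212
Ben: 6×1 + 10×6 + 6×5 + 8×4 + 6×2 + 6×3 + 8×5 = 198
Quinn: 6×6 + 10×2 + 6×4 + 8×3 + 6×3 + 6×5 + 8×6 = 200
Carla: 6×2 + 10×1 + 6×2 + 8×2 + 6×4 + 6×4 + 8×4 = 130
Ivy: 6×3 + 10×5 + 6×3 + 8×6 + 6×1 + 6×2 + 8×3 = 176
Dev: 6×5 + 10×4 + 6×1 + 8×1 + 6×6 + 6×1 + 8×1 = 134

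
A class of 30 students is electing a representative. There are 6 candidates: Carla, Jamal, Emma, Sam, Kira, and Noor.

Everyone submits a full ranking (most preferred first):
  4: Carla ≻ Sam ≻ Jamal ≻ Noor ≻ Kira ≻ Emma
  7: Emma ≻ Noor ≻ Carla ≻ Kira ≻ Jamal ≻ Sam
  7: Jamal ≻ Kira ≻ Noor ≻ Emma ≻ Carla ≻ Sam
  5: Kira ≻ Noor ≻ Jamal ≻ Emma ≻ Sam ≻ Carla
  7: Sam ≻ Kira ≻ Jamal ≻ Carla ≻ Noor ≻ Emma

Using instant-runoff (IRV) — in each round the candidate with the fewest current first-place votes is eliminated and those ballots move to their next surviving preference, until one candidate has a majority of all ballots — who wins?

Round 1: Carla 4, Jamal 7, Emma 7, Sam 7, Kira 5, Noor 0. Noor eliminated.
Round 2: Carla 4, Jamal 7, Emma 7, Sam 7, Kira 5. Carla eliminated.
Round 3: Jamal 7, Emma 7, Sam 11, Kira 5. Kira eliminated.
Round 4: Jamal 12, Emma 7, Sam 11. Emma eliminated.
Round 5: Jamal 19, Sam 11. Jamal has a majority (≥16).

Jamal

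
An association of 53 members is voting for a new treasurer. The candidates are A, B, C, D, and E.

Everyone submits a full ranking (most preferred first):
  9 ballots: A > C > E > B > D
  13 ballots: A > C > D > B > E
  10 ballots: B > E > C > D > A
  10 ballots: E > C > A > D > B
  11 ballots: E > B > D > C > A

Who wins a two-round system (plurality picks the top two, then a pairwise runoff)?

Round 1 first-place votes: A 22, B 10, C 0, D 0, E 21. A and E advance.
Runoff: A is ranked above E on 22 ballots, E above A on 31.

E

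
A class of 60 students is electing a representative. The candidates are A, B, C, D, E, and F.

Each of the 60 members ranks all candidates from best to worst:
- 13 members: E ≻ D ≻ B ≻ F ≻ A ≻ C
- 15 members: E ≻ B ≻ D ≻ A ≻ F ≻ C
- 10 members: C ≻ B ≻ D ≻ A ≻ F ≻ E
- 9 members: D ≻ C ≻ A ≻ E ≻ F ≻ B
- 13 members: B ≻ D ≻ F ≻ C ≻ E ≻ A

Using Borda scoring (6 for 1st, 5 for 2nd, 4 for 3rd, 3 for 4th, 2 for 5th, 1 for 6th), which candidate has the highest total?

D

A: 13×2 + 15×3 + 10×3 + 9×4 + 13×1 = 150
B: 13×4 + 15×5 + 10×5 + 9×1 + 13×6 = 264
C: 13×1 + 15×1 + 10×6 + 9×5 + 13×3 = 172
D: 13×5 + 15×4 + 10×4 + 9×6 + 13×5 = 284
E: 13×6 + 15×6 + 10×1 + 9×3 + 13×2 = 231
F: 13×3 + 15×2 + 10×2 + 9×2 + 13×4 = 159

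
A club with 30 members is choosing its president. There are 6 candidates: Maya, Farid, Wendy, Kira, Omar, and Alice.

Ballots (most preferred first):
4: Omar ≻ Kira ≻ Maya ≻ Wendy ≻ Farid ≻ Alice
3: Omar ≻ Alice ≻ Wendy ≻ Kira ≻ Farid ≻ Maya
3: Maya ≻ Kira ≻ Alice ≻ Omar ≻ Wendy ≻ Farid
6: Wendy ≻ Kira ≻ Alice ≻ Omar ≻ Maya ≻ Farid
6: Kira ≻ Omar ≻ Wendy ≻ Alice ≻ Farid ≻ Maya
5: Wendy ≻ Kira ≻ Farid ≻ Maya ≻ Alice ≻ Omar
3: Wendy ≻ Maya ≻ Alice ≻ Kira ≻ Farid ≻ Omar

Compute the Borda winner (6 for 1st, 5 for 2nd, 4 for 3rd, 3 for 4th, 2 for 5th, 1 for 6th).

Maya: 4×4 + 3×1 + 3×6 + 6×2 + 6×1 + 5×3 + 3×5 = 85
Farid: 4×2 + 3×2 + 3×1 + 6×1 + 6×2 + 5×4 + 3×2 = 61
Wendy: 4×3 + 3×4 + 3×2 + 6×6 + 6×4 + 5×6 + 3×6 = 138
Kira: 4×5 + 3×3 + 3×5 + 6×5 + 6×6 + 5×5 + 3×3 = 144
Omar: 4×6 + 3×6 + 3×3 + 6×3 + 6×5 + 5×1 + 3×1 = 107
Alice: 4×1 + 3×5 + 3×4 + 6×4 + 6×3 + 5×2 + 3×4 = 95

Kira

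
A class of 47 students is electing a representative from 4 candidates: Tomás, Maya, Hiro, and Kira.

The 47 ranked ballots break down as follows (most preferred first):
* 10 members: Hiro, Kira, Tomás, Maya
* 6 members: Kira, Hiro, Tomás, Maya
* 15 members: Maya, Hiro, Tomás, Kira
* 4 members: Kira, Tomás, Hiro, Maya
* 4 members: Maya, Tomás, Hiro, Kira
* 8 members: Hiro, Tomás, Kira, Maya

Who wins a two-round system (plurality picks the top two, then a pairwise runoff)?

Hiro

Round 1 first-place votes: Tomás 0, Maya 19, Hiro 18, Kira 10. Maya and Hiro advance.
Runoff: Maya is ranked above Hiro on 19 ballots, Hiro above Maya on 28.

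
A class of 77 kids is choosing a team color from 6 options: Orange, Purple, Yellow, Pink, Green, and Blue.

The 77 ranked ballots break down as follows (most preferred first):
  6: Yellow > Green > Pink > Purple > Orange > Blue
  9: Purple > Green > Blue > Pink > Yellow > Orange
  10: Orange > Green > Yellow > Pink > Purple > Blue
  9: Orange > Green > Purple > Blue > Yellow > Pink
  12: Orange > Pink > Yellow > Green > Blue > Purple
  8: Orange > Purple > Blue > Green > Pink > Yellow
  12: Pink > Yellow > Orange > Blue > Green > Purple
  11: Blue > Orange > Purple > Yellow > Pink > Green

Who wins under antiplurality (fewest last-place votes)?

Yellow

Last-place votes: Orange 9, Purple 24, Yellow 8, Pink 9, Green 11, Blue 16.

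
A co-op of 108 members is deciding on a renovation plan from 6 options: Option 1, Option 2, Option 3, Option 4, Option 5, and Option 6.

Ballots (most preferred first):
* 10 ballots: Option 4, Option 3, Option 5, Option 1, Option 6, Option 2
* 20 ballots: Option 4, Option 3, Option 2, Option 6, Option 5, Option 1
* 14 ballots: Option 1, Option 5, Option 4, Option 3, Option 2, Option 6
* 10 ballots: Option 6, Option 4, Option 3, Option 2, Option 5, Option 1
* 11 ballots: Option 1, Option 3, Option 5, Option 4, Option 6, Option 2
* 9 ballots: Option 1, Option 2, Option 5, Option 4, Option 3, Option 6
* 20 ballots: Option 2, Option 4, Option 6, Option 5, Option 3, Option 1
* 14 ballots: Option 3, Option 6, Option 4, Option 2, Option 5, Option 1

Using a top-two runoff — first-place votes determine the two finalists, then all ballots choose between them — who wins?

Round 1 first-place votes: Option 1 34, Option 2 20, Option 3 14, Option 4 30, Option 5 0, Option 6 10. Option 1 and Option 4 advance.
Runoff: Option 1 is ranked above Option 4 on 34 ballots, Option 4 above Option 1 on 74.

Option 4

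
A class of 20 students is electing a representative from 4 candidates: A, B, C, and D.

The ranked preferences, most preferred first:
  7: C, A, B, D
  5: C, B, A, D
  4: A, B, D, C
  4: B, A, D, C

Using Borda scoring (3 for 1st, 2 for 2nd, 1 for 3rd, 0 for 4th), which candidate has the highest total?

A

A: 7×2 + 5×1 + 4×3 + 4×2 = 39
B: 7×1 + 5×2 + 4×2 + 4×3 = 37
C: 7×3 + 5×3 + 4×0 + 4×0 = 36
D: 7×0 + 5×0 + 4×1 + 4×1 = 8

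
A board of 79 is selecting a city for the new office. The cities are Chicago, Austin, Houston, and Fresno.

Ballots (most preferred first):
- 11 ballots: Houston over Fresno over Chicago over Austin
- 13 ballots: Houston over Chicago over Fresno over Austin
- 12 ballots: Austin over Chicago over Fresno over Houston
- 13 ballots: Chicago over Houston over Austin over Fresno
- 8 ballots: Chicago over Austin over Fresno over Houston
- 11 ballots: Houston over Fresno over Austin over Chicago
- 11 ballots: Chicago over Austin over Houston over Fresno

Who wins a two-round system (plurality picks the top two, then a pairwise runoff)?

Chicago

Round 1 first-place votes: Chicago 32, Austin 12, Houston 35, Fresno 0. Houston and Chicago advance.
Runoff: Houston is ranked above Chicago on 35 ballots, Chicago above Houston on 44.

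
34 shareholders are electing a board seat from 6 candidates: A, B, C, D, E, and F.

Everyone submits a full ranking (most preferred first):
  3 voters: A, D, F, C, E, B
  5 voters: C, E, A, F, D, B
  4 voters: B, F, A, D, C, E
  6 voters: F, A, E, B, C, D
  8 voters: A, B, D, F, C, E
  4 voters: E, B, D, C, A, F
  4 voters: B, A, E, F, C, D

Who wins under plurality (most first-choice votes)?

First-place votes: A 11, B 8, C 5, D 0, E 4, F 6.

A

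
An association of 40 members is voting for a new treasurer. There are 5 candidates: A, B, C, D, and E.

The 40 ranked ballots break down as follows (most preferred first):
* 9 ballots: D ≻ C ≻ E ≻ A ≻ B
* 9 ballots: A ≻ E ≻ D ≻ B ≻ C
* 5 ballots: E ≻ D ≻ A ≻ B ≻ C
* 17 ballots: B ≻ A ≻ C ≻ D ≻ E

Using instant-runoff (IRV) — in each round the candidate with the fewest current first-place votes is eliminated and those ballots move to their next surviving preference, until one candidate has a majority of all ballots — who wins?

D

Round 1: A 9, B 17, C 0, D 9, E 5. C eliminated.
Round 2: A 9, B 17, D 9, E 5. E eliminated.
Round 3: A 9, B 17, D 14. A eliminated.
Round 4: B 17, D 23. D has a majority (≥21).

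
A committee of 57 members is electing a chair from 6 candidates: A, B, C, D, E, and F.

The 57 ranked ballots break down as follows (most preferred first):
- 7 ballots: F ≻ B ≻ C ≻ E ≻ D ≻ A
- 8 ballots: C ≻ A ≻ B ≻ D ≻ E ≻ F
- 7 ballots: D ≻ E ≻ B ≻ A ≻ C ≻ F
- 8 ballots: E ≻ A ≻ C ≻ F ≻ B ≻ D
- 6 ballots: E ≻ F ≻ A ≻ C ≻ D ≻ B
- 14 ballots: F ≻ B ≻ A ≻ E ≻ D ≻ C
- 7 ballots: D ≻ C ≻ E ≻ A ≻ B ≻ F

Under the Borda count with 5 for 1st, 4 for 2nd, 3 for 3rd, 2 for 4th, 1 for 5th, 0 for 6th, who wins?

E

A: 7×0 + 8×4 + 7×2 + 8×4 + 6×3 + 14×3 + 7×2 = 152
B: 7×4 + 8×3 + 7×3 + 8×1 + 6×0 + 14×4 + 7×1 = 144
C: 7×3 + 8×5 + 7×1 + 8×3 + 6×2 + 14×0 + 7×4 = 132
D: 7×1 + 8×2 + 7×5 + 8×0 + 6×1 + 14×1 + 7×5 = 113
E: 7×2 + 8×1 + 7×4 + 8×5 + 6×5 + 14×2 + 7×3 = 169
F: 7×5 + 8×0 + 7×0 + 8×2 + 6×4 + 14×5 + 7×0 = 145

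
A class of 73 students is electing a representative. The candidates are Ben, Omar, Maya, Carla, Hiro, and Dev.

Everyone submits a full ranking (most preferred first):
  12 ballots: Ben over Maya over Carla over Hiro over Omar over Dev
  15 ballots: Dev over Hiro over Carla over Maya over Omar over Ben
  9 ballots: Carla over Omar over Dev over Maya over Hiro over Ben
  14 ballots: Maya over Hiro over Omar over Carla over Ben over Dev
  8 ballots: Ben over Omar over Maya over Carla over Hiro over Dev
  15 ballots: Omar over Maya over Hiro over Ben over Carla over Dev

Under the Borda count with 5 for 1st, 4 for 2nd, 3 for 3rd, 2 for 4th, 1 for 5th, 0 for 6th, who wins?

Ben: 12×5 + 15×0 + 9×0 + 14×1 + 8×5 + 15×2 = 144
Omar: 12×1 + 15×1 + 9×4 + 14×3 + 8×4 + 15×5 = 212
Maya: 12×4 + 15×2 + 9×2 + 14×5 + 8×3 + 15×4 = 250
Carla: 12×3 + 15×3 + 9×5 + 14×2 + 8×2 + 15×1 = 185
Hiro: 12×2 + 15×4 + 9×1 + 14×4 + 8×1 + 15×3 = 202
Dev: 12×0 + 15×5 + 9×3 + 14×0 + 8×0 + 15×0 = 102

Maya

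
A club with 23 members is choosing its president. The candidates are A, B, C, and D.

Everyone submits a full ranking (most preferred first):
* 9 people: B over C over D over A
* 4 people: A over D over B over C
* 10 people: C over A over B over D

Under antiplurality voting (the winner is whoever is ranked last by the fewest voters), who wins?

Last-place votes: A 9, B 0, C 4, D 10.

B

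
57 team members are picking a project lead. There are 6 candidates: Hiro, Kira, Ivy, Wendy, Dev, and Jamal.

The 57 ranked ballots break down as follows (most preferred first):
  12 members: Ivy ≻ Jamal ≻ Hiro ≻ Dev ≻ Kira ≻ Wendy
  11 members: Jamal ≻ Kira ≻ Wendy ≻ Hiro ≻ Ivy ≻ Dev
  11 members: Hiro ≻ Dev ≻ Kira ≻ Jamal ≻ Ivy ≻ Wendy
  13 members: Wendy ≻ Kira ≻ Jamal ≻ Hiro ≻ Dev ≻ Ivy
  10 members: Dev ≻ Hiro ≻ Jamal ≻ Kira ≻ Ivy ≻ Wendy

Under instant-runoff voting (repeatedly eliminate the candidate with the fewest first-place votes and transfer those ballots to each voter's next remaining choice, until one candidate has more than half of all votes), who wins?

Hiro

Round 1: Hiro 11, Kira 0, Ivy 12, Wendy 13, Dev 10, Jamal 11. Kira eliminated.
Round 2: Hiro 11, Ivy 12, Wendy 13, Dev 10, Jamal 11. Dev eliminated.
Round 3: Hiro 21, Ivy 12, Wendy 13, Jamal 11. Jamal eliminated.
Round 4: Hiro 21, Ivy 12, Wendy 24. Ivy eliminated.
Round 5: Hiro 33, Wendy 24. Hiro has a majority (≥29).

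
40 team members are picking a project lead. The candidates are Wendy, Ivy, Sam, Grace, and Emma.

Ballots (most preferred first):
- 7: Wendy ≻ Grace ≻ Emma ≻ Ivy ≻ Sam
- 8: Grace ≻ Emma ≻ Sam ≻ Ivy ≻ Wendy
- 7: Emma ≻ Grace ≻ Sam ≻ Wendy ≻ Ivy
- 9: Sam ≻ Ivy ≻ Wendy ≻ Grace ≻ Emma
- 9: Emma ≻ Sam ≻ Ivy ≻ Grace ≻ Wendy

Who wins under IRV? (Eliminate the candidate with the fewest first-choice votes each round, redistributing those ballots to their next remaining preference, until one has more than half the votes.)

Grace

Round 1: Wendy 7, Ivy 0, Sam 9, Grace 8, Emma 16. Ivy eliminated.
Round 2: Wendy 7, Sam 9, Grace 8, Emma 16. Wendy eliminated.
Round 3: Sam 9, Grace 15, Emma 16. Sam eliminated.
Round 4: Grace 24, Emma 16. Grace has a majority (≥21).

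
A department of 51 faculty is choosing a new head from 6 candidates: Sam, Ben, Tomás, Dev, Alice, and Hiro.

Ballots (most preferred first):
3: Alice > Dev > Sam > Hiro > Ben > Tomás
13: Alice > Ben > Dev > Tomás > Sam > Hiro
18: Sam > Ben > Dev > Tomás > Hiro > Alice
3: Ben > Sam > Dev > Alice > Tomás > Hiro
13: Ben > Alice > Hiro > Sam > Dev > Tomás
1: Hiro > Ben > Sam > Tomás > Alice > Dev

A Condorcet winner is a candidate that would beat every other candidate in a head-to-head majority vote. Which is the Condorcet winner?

Ben vs Sam: 30–21
Ben vs Tomás: 51–0
Ben vs Dev: 48–3
Ben vs Alice: 35–16
Ben vs Hiro: 47–4
Ben beats every other candidate.

Ben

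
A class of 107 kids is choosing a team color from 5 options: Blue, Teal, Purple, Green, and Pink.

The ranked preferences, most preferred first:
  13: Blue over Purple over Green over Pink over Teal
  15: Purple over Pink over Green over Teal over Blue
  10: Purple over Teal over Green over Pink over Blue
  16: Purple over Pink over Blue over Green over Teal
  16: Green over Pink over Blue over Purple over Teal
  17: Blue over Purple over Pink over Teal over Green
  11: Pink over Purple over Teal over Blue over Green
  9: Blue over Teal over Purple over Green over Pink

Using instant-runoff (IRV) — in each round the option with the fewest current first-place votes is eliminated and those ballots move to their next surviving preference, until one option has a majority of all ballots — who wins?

Blue

Round 1: Blue 39, Teal 0, Purple 41, Green 16, Pink 11. Teal eliminated.
Round 2: Blue 39, Purple 41, Green 16, Pink 11. Pink eliminated.
Round 3: Blue 39, Purple 52, Green 16. Green eliminated.
Round 4: Blue 55, Purple 52. Blue has a majority (≥54).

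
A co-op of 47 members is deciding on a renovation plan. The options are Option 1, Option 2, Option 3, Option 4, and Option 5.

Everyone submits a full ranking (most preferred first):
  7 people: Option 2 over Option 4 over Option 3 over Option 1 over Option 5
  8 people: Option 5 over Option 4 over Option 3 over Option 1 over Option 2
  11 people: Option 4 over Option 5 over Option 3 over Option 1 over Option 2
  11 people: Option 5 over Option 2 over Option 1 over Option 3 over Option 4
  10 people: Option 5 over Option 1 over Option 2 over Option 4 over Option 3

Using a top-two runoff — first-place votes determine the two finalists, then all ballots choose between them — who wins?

Round 1 first-place votes: Option 1 0, Option 2 7, Option 3 0, Option 4 11, Option 5 29. Option 5 and Option 4 advance.
Runoff: Option 5 is ranked above Option 4 on 29 ballots, Option 4 above Option 5 on 18.

Option 5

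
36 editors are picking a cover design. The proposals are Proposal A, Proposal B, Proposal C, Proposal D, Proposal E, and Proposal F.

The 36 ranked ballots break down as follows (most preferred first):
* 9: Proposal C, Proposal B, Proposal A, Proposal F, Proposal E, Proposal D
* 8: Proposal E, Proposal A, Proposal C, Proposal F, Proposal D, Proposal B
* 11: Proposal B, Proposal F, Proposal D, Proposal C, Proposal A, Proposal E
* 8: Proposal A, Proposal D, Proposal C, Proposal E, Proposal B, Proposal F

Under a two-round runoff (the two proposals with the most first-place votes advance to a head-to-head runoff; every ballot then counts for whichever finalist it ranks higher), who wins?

Proposal C

Round 1 first-place votes: Proposal A 8, Proposal B 11, Proposal C 9, Proposal D 0, Proposal E 8, Proposal F 0. Proposal B and Proposal C advance.
Runoff: Proposal B is ranked above Proposal C on 11 ballots, Proposal C above Proposal B on 25.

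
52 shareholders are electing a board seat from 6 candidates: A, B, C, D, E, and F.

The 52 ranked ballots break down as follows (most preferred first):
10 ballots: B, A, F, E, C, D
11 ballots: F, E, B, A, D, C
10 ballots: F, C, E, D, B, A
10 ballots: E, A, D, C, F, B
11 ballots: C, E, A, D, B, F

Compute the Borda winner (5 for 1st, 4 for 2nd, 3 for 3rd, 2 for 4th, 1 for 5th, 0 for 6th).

A: 10×4 + 11×2 + 10×0 + 10×4 + 11×3 = 135
B: 10×5 + 11×3 + 10×1 + 10×0 + 11×1 = 104
C: 10×1 + 11×0 + 10×4 + 10×2 + 11×5 = 125
D: 10×0 + 11×1 + 10×2 + 10×3 + 11×2 = 83
E: 10×2 + 11×4 + 10×3 + 10×5 + 11×4 = 188
F: 10×3 + 11×5 + 10×5 + 10×1 + 11×0 = 145

E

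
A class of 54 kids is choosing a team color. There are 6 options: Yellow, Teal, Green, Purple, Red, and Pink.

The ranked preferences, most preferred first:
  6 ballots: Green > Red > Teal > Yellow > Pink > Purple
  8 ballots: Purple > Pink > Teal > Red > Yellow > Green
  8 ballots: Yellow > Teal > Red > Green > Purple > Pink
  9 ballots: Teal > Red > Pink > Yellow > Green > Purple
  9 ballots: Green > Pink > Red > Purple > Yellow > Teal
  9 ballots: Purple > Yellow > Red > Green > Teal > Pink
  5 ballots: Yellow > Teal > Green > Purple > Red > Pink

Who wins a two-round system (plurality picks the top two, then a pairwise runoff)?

Round 1 first-place votes: Yellow 13, Teal 9, Green 15, Purple 17, Red 0, Pink 0. Purple and Green advance.
Runoff: Purple is ranked above Green on 17 ballots, Green above Purple on 37.

Green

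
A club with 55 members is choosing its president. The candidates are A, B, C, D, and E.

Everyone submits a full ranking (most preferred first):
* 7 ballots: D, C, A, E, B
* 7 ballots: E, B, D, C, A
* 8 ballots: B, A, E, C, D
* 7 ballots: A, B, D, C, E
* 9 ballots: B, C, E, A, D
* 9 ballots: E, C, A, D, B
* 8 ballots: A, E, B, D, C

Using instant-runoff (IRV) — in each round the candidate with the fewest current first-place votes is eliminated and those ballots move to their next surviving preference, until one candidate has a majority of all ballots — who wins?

A

Round 1: A 15, B 17, C 0, D 7, E 16. C eliminated.
Round 2: A 15, B 17, D 7, E 16. D eliminated.
Round 3: A 22, B 17, E 16. E eliminated.
Round 4: A 31, B 24. A has a majority (≥28).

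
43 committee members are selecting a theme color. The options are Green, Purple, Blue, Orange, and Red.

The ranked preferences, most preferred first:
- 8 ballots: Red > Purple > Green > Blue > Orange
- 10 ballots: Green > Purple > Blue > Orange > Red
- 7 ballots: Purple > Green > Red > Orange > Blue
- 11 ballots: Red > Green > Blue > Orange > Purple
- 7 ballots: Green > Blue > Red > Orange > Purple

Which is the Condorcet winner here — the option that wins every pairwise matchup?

Green vs Purple: 28–15
Green vs Blue: 43–0
Green vs Orange: 43–0
Green vs Red: 24–19
Green beats every other option.

Green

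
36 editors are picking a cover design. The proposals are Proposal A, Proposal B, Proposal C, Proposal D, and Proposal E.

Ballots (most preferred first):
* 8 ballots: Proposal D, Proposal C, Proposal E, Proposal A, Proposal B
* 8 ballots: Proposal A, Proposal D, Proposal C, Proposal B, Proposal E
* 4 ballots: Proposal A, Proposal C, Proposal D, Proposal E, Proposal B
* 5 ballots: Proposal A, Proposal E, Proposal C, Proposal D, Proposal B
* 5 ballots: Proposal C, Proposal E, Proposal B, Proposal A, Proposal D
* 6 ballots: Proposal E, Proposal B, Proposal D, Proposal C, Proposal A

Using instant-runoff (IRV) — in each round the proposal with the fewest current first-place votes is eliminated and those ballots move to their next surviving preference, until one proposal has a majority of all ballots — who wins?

Round 1: Proposal A 17, Proposal B 0, Proposal C 5, Proposal D 8, Proposal E 6. Proposal B eliminated.
Round 2: Proposal A 17, Proposal C 5, Proposal D 8, Proposal E 6. Proposal C eliminated.
Round 3: Proposal A 17, Proposal D 8, Proposal E 11. Proposal D eliminated.
Round 4: Proposal A 17, Proposal E 19. Proposal E has a majority (≥19).

Proposal E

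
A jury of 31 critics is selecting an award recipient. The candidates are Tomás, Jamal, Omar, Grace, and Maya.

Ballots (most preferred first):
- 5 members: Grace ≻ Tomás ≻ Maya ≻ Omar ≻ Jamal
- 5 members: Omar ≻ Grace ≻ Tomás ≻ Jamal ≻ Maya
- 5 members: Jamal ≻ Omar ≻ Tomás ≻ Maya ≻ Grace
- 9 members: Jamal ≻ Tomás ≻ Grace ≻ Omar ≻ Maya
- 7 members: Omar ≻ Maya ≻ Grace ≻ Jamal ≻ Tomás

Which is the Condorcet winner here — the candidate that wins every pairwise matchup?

Omar vs Tomás: 17–14
Omar vs Jamal: 17–14
Omar vs Grace: 17–14
Omar vs Maya: 26–5
Omar beats every other candidate.

Omar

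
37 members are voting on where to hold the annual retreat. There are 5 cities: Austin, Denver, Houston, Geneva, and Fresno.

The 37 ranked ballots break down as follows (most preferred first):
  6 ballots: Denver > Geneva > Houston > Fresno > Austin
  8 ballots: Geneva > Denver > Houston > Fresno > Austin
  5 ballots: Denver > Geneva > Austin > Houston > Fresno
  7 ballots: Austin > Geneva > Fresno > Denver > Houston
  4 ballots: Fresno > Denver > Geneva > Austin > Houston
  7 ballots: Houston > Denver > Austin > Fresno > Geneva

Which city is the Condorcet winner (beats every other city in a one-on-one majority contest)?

Denver vs Austin: 30–7
Denver vs Houston: 30–7
Denver vs Geneva: 22–15
Denver vs Fresno: 26–11
Denver beats every other city.

Denver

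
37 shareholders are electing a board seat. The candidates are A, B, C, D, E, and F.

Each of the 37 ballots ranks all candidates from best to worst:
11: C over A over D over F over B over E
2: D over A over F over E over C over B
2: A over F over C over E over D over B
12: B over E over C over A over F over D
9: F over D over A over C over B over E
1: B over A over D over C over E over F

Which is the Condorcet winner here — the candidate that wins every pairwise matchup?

C vs A: 23–14
C vs B: 24–13
C vs D: 25–12
C vs E: 23–14
C vs F: 24–13
C beats every other candidate.

C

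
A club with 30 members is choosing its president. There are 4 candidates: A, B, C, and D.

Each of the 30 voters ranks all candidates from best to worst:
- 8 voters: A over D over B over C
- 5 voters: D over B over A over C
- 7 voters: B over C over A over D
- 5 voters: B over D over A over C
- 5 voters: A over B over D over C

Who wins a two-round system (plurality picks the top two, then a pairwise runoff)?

Round 1 first-place votes: A 13, B 12, C 0, D 5. A and B advance.
Runoff: A is ranked above B on 13 ballots, B above A on 17.

B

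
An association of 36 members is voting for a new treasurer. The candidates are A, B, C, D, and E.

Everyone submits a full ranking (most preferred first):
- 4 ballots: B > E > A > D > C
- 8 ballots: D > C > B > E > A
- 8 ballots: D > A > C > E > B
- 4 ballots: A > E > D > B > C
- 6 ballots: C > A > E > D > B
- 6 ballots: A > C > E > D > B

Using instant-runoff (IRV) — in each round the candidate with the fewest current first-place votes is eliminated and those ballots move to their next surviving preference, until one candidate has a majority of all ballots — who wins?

Round 1: A 10, B 4, C 6, D 16, E 0. E eliminated.
Round 2: A 10, B 4, C 6, D 16. B eliminated.
Round 3: A 14, C 6, D 16. C eliminated.
Round 4: A 20, D 16. A has a majority (≥19).

A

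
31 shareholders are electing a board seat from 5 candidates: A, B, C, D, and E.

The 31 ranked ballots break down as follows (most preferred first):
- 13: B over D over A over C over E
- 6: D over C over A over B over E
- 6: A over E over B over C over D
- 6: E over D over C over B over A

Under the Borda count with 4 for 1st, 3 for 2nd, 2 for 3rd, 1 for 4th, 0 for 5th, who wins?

D

A: 13×2 + 6×2 + 6×4 + 6×0 = 62
B: 13×4 + 6×1 + 6×2 + 6×1 = 76
C: 13×1 + 6×3 + 6×1 + 6×2 = 49
D: 13×3 + 6×4 + 6×0 + 6×3 = 81
E: 13×0 + 6×0 + 6×3 + 6×4 = 42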